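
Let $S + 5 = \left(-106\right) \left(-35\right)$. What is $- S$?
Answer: $-3705$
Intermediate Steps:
$S = 3705$ ($S = -5 - -3710 = -5 + 3710 = 3705$)
$- S = \left(-1\right) 3705 = -3705$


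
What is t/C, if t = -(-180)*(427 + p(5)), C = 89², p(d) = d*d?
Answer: 81360/7921 ≈ 10.271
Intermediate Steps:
p(d) = d²
C = 7921
t = 81360 (t = -(-180)*(427 + 5²) = -(-180)*(427 + 25) = -(-180)*452 = -1*(-81360) = 81360)
t/C = 81360/7921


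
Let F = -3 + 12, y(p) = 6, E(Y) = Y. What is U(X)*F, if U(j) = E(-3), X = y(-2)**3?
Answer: -27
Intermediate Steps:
X = 216 (X = 6**3 = 216)
U(j) = -3
F = 9
U(X)*F = -3*9 = -27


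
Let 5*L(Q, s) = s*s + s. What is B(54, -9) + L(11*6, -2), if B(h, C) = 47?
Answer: 237/5 ≈ 47.400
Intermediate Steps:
L(Q, s) = s/5 + s**2/5 (L(Q, s) = (s*s + s)/5 = (s**2 + s)/5 = (s + s**2)/5 = s/5 + s**2/5)
B(54, -9) + L(11*6, -2) = 47 + (1/5)*(-2)*(1 - 2) = 47 + (1/5)*(-2)*(-1) = 47 + 2/5 = 237/5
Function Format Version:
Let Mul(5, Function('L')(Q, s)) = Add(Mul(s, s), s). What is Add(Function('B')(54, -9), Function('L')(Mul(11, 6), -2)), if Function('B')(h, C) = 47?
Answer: Rational(237, 5) ≈ 47.400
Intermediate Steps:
Function('L')(Q, s) = Add(Mul(Rational(1, 5), s), Mul(Rational(1, 5), Pow(s, 2))) (Function('L')(Q, s) = Mul(Rational(1, 5), Add(Mul(s, s), s)) = Mul(Rational(1, 5), Add(Pow(s, 2), s)) = Mul(Rational(1, 5), Add(s, Pow(s, 2))) = Add(Mul(Rational(1, 5), s), Mul(Rational(1, 5), Pow(s, 2))))
Add(Function('B')(54, -9), Function('L')(Mul(11, 6), -2)) = Add(47, Mul(Rational(1, 5), -2, Add(1, -2))) = Add(47, Mul(Rational(1, 5), -2, -1)) = Add(47, Rational(2, 5)) = Rational(237, 5)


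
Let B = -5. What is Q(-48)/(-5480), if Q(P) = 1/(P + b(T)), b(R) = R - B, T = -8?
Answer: 1/279480 ≈ 3.5781e-6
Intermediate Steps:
b(R) = 5 + R (b(R) = R - 1*(-5) = R + 5 = 5 + R)
Q(P) = 1/(-3 + P) (Q(P) = 1/(P + (5 - 8)) = 1/(P - 3) = 1/(-3 + P))
Q(-48)/(-5480) = 1/(-3 - 48*(-5480)) = -1/5480/(-51) = -1/51*(-1/5480) = 1/279480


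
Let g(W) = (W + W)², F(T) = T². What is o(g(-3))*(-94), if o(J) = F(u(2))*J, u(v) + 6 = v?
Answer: -54144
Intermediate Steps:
u(v) = -6 + v
g(W) = 4*W² (g(W) = (2*W)² = 4*W²)
o(J) = 16*J (o(J) = (-6 + 2)²*J = (-4)²*J = 16*J)
o(g(-3))*(-94) = (16*(4*(-3)²))*(-94) = (16*(4*9))*(-94) = (16*36)*(-94) = 576*(-94) = -54144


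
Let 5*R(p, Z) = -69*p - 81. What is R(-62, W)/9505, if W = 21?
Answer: 4197/47525 ≈ 0.088311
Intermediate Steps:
R(p, Z) = -81/5 - 69*p/5 (R(p, Z) = (-69*p - 81)/5 = (-81 - 69*p)/5 = -81/5 - 69*p/5)
R(-62, W)/9505 = (-81/5 - 69/5*(-62))/9505 = (-81/5 + 4278/5)*(1/9505) = (4197/5)*(1/9505) = 4197/47525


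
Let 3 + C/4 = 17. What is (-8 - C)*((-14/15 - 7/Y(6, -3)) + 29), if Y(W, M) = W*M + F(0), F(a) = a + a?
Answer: -81952/45 ≈ -1821.2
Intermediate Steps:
F(a) = 2*a
C = 56 (C = -12 + 4*17 = -12 + 68 = 56)
Y(W, M) = M*W (Y(W, M) = W*M + 2*0 = M*W + 0 = M*W)
(-8 - C)*((-14/15 - 7/Y(6, -3)) + 29) = (-8 - 1*56)*((-14/15 - 7/((-3*6))) + 29) = (-8 - 56)*((-14*1/15 - 7/(-18)) + 29) = -64*((-14/15 - 7*(-1/18)) + 29) = -64*((-14/15 + 7/18) + 29) = -64*(-49/90 + 29) = -64*2561/90 = -81952/45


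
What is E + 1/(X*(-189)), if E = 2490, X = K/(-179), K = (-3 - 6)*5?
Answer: 21177271/8505 ≈ 2490.0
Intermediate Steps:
K = -45 (K = -9*5 = -45)
X = 45/179 (X = -45/(-179) = -45*(-1/179) = 45/179 ≈ 0.25140)
E + 1/(X*(-189)) = 2490 + 1/((45/179)*(-189)) = 2490 + 1/(-8505/179) = 2490 - 179/8505 = 21177271/8505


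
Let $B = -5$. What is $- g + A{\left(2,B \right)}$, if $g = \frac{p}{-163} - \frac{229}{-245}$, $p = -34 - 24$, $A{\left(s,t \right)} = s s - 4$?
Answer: $- \frac{51537}{39935} \approx -1.2905$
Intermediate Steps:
$A{\left(s,t \right)} = -4 + s^{2}$ ($A{\left(s,t \right)} = s^{2} - 4 = -4 + s^{2}$)
$p = -58$ ($p = -34 - 24 = -58$)
$g = \frac{51537}{39935}$ ($g = - \frac{58}{-163} - \frac{229}{-245} = \left(-58\right) \left(- \frac{1}{163}\right) - - \frac{229}{245} = \frac{58}{163} + \frac{229}{245} = \frac{51537}{39935} \approx 1.2905$)
$- g + A{\left(2,B \right)} = \left(-1\right) \frac{51537}{39935} - \left(4 - 2^{2}\right) = - \frac{51537}{39935} + \left(-4 + 4\right) = - \frac{51537}{39935} + 0 = - \frac{51537}{39935}$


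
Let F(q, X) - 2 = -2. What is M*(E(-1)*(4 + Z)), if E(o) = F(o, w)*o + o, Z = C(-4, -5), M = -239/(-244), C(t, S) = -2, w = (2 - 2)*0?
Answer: -239/122 ≈ -1.9590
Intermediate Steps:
w = 0 (w = 0*0 = 0)
M = 239/244 (M = -239*(-1/244) = 239/244 ≈ 0.97951)
F(q, X) = 0 (F(q, X) = 2 - 2 = 0)
Z = -2
E(o) = o (E(o) = 0*o + o = 0 + o = o)
M*(E(-1)*(4 + Z)) = 239*(-(4 - 2))/244 = 239*(-1*2)/244 = (239/244)*(-2) = -239/122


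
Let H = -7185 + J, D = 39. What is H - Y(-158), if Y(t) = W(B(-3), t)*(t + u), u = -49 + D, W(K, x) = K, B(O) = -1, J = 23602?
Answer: 16249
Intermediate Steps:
H = 16417 (H = -7185 + 23602 = 16417)
u = -10 (u = -49 + 39 = -10)
Y(t) = 10 - t (Y(t) = -(t - 10) = -(-10 + t) = 10 - t)
H - Y(-158) = 16417 - (10 - 1*(-158)) = 16417 - (10 + 158) = 16417 - 1*168 = 16417 - 168 = 16249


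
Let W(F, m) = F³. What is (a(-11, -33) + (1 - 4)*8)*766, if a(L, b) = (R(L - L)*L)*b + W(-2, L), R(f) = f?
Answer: -24512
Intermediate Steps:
a(L, b) = -8 (a(L, b) = ((L - L)*L)*b + (-2)³ = (0*L)*b - 8 = 0*b - 8 = 0 - 8 = -8)
(a(-11, -33) + (1 - 4)*8)*766 = (-8 + (1 - 4)*8)*766 = (-8 - 3*8)*766 = (-8 - 24)*766 = -32*766 = -24512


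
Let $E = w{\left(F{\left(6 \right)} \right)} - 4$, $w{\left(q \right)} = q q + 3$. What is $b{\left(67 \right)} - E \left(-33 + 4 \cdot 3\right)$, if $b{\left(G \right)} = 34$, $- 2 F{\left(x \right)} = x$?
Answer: $202$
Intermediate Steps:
$F{\left(x \right)} = - \frac{x}{2}$
$w{\left(q \right)} = 3 + q^{2}$ ($w{\left(q \right)} = q^{2} + 3 = 3 + q^{2}$)
$E = 8$ ($E = \left(3 + \left(\left(- \frac{1}{2}\right) 6\right)^{2}\right) - 4 = \left(3 + \left(-3\right)^{2}\right) - 4 = \left(3 + 9\right) - 4 = 12 - 4 = 8$)
$b{\left(67 \right)} - E \left(-33 + 4 \cdot 3\right) = 34 - 8 \left(-33 + 4 \cdot 3\right) = 34 - 8 \left(-33 + 12\right) = 34 - 8 \left(-21\right) = 34 - -168 = 34 + 168 = 202$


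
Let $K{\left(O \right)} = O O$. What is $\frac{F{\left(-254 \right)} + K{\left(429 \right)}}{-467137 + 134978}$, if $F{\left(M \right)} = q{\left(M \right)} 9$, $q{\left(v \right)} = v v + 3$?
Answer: $- \frac{764712}{332159} \approx -2.3022$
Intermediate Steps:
$K{\left(O \right)} = O^{2}$
$q{\left(v \right)} = 3 + v^{2}$ ($q{\left(v \right)} = v^{2} + 3 = 3 + v^{2}$)
$F{\left(M \right)} = 27 + 9 M^{2}$ ($F{\left(M \right)} = \left(3 + M^{2}\right) 9 = 27 + 9 M^{2}$)
$\frac{F{\left(-254 \right)} + K{\left(429 \right)}}{-467137 + 134978} = \frac{\left(27 + 9 \left(-254\right)^{2}\right) + 429^{2}}{-467137 + 134978} = \frac{\left(27 + 9 \cdot 64516\right) + 184041}{-332159} = \left(\left(27 + 580644\right) + 184041\right) \left(- \frac{1}{332159}\right) = \left(580671 + 184041\right) \left(- \frac{1}{332159}\right) = 764712 \left(- \frac{1}{332159}\right) = - \frac{764712}{332159}$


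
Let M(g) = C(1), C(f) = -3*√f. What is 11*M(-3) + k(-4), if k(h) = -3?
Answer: -36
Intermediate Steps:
M(g) = -3 (M(g) = -3*√1 = -3*1 = -3)
11*M(-3) + k(-4) = 11*(-3) - 3 = -33 - 3 = -36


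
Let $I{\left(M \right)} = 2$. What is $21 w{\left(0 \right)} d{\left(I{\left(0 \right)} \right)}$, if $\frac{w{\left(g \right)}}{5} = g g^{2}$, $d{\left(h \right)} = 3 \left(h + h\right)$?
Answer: $0$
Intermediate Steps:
$d{\left(h \right)} = 6 h$ ($d{\left(h \right)} = 3 \cdot 2 h = 6 h$)
$w{\left(g \right)} = 5 g^{3}$ ($w{\left(g \right)} = 5 g g^{2} = 5 g^{3}$)
$21 w{\left(0 \right)} d{\left(I{\left(0 \right)} \right)} = 21 \cdot 5 \cdot 0^{3} \cdot 6 \cdot 2 = 21 \cdot 5 \cdot 0 \cdot 12 = 21 \cdot 0 \cdot 12 = 0 \cdot 12 = 0$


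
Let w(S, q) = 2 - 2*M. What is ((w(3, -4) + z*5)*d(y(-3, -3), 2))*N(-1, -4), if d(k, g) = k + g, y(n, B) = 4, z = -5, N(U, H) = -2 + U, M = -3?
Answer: 306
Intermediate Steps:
d(k, g) = g + k
w(S, q) = 8 (w(S, q) = 2 - 2*(-3) = 2 + 6 = 8)
((w(3, -4) + z*5)*d(y(-3, -3), 2))*N(-1, -4) = ((8 - 5*5)*(2 + 4))*(-2 - 1) = ((8 - 25)*6)*(-3) = -17*6*(-3) = -102*(-3) = 306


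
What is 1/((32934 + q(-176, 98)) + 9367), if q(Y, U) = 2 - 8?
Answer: 1/42295 ≈ 2.3643e-5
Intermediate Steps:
q(Y, U) = -6
1/((32934 + q(-176, 98)) + 9367) = 1/((32934 - 6) + 9367) = 1/(32928 + 9367) = 1/42295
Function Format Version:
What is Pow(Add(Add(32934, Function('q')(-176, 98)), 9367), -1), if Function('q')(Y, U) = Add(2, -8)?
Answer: Rational(1, 42295) ≈ 2.3643e-5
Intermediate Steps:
Function('q')(Y, U) = -6
Pow(Add(Add(32934, Function('q')(-176, 98)), 9367), -1) = Pow(Add(Add(32934, -6), 9367), -1) = Pow(Add(32928, 9367), -1) = Pow(42295, -1) = Rational(1, 42295)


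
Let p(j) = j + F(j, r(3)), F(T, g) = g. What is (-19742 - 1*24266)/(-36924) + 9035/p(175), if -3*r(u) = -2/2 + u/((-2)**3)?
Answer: 2047979462/38871741 ≈ 52.686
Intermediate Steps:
r(u) = 1/3 + u/24 (r(u) = -(-2/2 + u/((-2)**3))/3 = -(-2*1/2 + u/(-8))/3 = -(-1 + u*(-1/8))/3 = -(-1 - u/8)/3 = 1/3 + u/24)
p(j) = 11/24 + j (p(j) = j + (1/3 + (1/24)*3) = j + (1/3 + 1/8) = j + 11/24 = 11/24 + j)
(-19742 - 1*24266)/(-36924) + 9035/p(175) = (-19742 - 1*24266)/(-36924) + 9035/(11/24 + 175) = (-19742 - 24266)*(-1/36924) + 9035/(4211/24) = -44008*(-1/36924) + 9035*(24/4211) = 11002/9231 + 216840/4211 = 2047979462/38871741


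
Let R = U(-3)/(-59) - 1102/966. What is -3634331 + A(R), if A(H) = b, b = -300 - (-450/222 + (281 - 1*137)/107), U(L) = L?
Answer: -14389501432/3959 ≈ -3.6346e+6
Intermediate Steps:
R = -31060/28497 (R = -3/(-59) - 1102/966 = -3*(-1/59) - 1102*1/966 = 3/59 - 551/483 = -31060/28497 ≈ -1.0899)
b = -1185003/3959 (b = -300 - (-450*1/222 + (281 - 137)*(1/107)) = -300 - (-75/37 + 144*(1/107)) = -300 - (-75/37 + 144/107) = -300 - 1*(-2697/3959) = -300 + 2697/3959 = -1185003/3959 ≈ -299.32)
A(H) = -1185003/3959
-3634331 + A(R) = -3634331 - 1185003/3959 = -14389501432/3959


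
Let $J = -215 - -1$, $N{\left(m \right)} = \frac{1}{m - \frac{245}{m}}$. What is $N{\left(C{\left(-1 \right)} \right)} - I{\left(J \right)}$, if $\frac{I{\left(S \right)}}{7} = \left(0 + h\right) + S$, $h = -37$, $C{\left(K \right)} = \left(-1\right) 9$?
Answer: $\frac{288157}{164} \approx 1757.1$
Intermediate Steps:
$C{\left(K \right)} = -9$
$J = -214$ ($J = -215 + 1 = -214$)
$I{\left(S \right)} = -259 + 7 S$ ($I{\left(S \right)} = 7 \left(\left(0 - 37\right) + S\right) = 7 \left(-37 + S\right) = -259 + 7 S$)
$N{\left(C{\left(-1 \right)} \right)} - I{\left(J \right)} = - \frac{9}{-245 + \left(-9\right)^{2}} - \left(-259 + 7 \left(-214\right)\right) = - \frac{9}{-245 + 81} - \left(-259 - 1498\right) = - \frac{9}{-164} - -1757 = \left(-9\right) \left(- \frac{1}{164}\right) + 1757 = \frac{9}{164} + 1757 = \frac{288157}{164}$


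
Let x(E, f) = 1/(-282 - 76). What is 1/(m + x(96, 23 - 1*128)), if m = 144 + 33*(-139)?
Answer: -358/1590595 ≈ -0.00022507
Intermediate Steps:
m = -4443 (m = 144 - 4587 = -4443)
x(E, f) = -1/358 (x(E, f) = 1/(-358) = -1/358)
1/(m + x(96, 23 - 1*128)) = 1/(-4443 - 1/358) = 1/(-1590595/358) = -358/1590595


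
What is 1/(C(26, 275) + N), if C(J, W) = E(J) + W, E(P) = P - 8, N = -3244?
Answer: -1/2951 ≈ -0.00033887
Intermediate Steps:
E(P) = -8 + P
C(J, W) = -8 + J + W (C(J, W) = (-8 + J) + W = -8 + J + W)
1/(C(26, 275) + N) = 1/((-8 + 26 + 275) - 3244) = 1/(293 - 3244) = 1/(-2951) = -1/2951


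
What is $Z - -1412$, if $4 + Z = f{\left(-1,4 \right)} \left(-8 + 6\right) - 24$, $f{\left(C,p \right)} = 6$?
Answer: $1372$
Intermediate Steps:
$Z = -40$ ($Z = -4 - \left(24 - 6 \left(-8 + 6\right)\right) = -4 + \left(6 \left(-2\right) - 24\right) = -4 - 36 = -40$)
$Z - -1412 = -40 - -1412 = -40 + 1412 = 1372$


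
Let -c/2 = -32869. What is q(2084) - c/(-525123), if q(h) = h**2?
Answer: 2280638661626/525123 ≈ 4.3431e+6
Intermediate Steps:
c = 65738 (c = -2*(-32869) = 65738)
q(2084) - c/(-525123) = 2084**2 - 65738/(-525123) = 4343056 - 65738*(-1)/525123 = 4343056 - 1*(-65738/525123) = 4343056 + 65738/525123 = 2280638661626/525123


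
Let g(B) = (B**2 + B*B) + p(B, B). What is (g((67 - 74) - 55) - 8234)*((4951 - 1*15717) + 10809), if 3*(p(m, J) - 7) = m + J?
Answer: -74863/3 ≈ -24954.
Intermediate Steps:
p(m, J) = 7 + J/3 + m/3 (p(m, J) = 7 + (m + J)/3 = 7 + (J + m)/3 = 7 + (J/3 + m/3) = 7 + J/3 + m/3)
g(B) = 7 + 2*B**2 + 2*B/3 (g(B) = (B**2 + B*B) + (7 + B/3 + B/3) = (B**2 + B**2) + (7 + 2*B/3) = 2*B**2 + (7 + 2*B/3) = 7 + 2*B**2 + 2*B/3)
(g((67 - 74) - 55) - 8234)*((4951 - 1*15717) + 10809) = ((7 + 2*((67 - 74) - 55)**2 + 2*((67 - 74) - 55)/3) - 8234)*((4951 - 1*15717) + 10809) = ((7 + 2*(-7 - 55)**2 + 2*(-7 - 55)/3) - 8234)*((4951 - 15717) + 10809) = ((7 + 2*(-62)**2 + (2/3)*(-62)) - 8234)*(-10766 + 10809) = ((7 + 2*3844 - 124/3) - 8234)*43 = ((7 + 7688 - 124/3) - 8234)*43 = (22961/3 - 8234)*43 = -1741/3*43 = -74863/3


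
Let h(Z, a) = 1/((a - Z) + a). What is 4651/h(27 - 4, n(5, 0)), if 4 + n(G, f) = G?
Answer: -97671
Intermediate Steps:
n(G, f) = -4 + G
h(Z, a) = 1/(-Z + 2*a)
4651/h(27 - 4, n(5, 0)) = 4651/(1/(-(27 - 4) + 2*(-4 + 5))) = 4651/(1/(-1*23 + 2*1)) = 4651/(1/(-23 + 2)) = 4651/(1/(-21)) = 4651/(-1/21) = 4651*(-21) = -97671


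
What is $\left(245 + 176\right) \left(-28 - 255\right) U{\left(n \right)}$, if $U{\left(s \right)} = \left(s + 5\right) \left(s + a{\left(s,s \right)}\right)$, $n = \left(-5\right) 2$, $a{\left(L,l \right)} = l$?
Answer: $-11914300$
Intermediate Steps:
$n = -10$
$U{\left(s \right)} = 2 s \left(5 + s\right)$ ($U{\left(s \right)} = \left(s + 5\right) \left(s + s\right) = \left(5 + s\right) 2 s = 2 s \left(5 + s\right)$)
$\left(245 + 176\right) \left(-28 - 255\right) U{\left(n \right)} = \left(245 + 176\right) \left(-28 - 255\right) 2 \left(-10\right) \left(5 - 10\right) = 421 \left(-283\right) 2 \left(-10\right) \left(-5\right) = \left(-119143\right) 100 = -11914300$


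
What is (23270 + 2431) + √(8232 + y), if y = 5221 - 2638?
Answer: 25701 + √10815 ≈ 25805.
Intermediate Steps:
y = 2583
(23270 + 2431) + √(8232 + y) = (23270 + 2431) + √(8232 + 2583) = 25701 + √10815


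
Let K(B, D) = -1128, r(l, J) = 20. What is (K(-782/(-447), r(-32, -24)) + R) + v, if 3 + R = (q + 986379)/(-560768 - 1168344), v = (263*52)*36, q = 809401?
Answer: 30333809435/61754 ≈ 4.9120e+5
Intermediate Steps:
v = 492336 (v = 13676*36 = 492336)
R = -249397/61754 (R = -3 + (809401 + 986379)/(-560768 - 1168344) = -3 + 1795780/(-1729112) = -3 + 1795780*(-1/1729112) = -3 - 64135/61754 = -249397/61754 ≈ -4.0386)
(K(-782/(-447), r(-32, -24)) + R) + v = (-1128 - 249397/61754) + 492336 = -69907909/61754 + 492336 = 30333809435/61754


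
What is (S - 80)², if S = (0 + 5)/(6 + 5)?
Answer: 765625/121 ≈ 6327.5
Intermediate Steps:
S = 5/11 ≈ 0.45455
(S - 80)² = (5/11 - 80)² = (-875/11)² = 765625/121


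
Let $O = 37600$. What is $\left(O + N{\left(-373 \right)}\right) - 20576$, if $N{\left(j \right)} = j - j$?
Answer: $17024$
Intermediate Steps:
$N{\left(j \right)} = 0$
$\left(O + N{\left(-373 \right)}\right) - 20576 = \left(37600 + 0\right) - 20576 = 37600 + \left(-73469 + 52893\right) = 37600 - 20576 = 17024$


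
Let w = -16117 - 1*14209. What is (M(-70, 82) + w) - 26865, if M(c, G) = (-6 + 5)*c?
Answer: -57121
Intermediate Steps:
M(c, G) = -c
w = -30326 (w = -16117 - 14209 = -30326)
(M(-70, 82) + w) - 26865 = (-1*(-70) - 30326) - 26865 = (70 - 30326) - 26865 = -30256 - 26865 = -57121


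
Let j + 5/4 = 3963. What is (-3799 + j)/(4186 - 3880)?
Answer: 217/408 ≈ 0.53186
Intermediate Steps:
j = 15847/4 (j = -5/4 + 3963 = 15847/4 ≈ 3961.8)
(-3799 + j)/(4186 - 3880) = (-3799 + 15847/4)/(4186 - 3880) = (651/4)/306 = (651/4)*(1/306) = 217/408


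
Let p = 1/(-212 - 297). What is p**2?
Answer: 1/259081 ≈ 3.8598e-6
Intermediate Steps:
p = -1/509 (p = 1/(-509) = -1/509 ≈ -0.0019646)
p**2 = (-1/509)**2 = 1/259081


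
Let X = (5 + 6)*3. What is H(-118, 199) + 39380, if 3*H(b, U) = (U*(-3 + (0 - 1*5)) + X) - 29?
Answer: 116552/3 ≈ 38851.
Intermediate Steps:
X = 33 (X = 11*3 = 33)
H(b, U) = 4/3 - 8*U/3 (H(b, U) = ((U*(-3 + (0 - 1*5)) + 33) - 29)/3 = ((U*(-3 + (0 - 5)) + 33) - 29)/3 = ((U*(-3 - 5) + 33) - 29)/3 = ((U*(-8) + 33) - 29)/3 = ((-8*U + 33) - 29)/3 = ((33 - 8*U) - 29)/3 = (4 - 8*U)/3 = 4/3 - 8*U/3)
H(-118, 199) + 39380 = (4/3 - 8/3*199) + 39380 = (4/3 - 1592/3) + 39380 = -1588/3 + 39380 = 116552/3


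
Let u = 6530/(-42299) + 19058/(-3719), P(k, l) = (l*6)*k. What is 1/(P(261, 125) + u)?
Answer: 157309981/30792598361338 ≈ 5.1087e-6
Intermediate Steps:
P(k, l) = 6*k*l (P(k, l) = (6*l)*k = 6*k*l)
u = -830419412/157309981 (u = 6530*(-1/42299) + 19058*(-1/3719) = -6530/42299 - 19058/3719 = -830419412/157309981 ≈ -5.2789)
1/(P(261, 125) + u) = 1/(6*261*125 - 830419412/157309981) = 1/(195750 - 830419412/157309981) = 1/(30792598361338/157309981) = 157309981/30792598361338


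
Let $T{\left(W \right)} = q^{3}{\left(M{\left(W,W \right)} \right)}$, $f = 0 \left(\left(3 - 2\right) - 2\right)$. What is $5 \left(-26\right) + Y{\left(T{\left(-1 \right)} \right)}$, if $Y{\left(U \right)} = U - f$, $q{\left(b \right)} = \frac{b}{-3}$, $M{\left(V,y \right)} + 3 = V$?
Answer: $- \frac{3446}{27} \approx -127.63$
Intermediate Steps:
$M{\left(V,y \right)} = -3 + V$
$f = 0$ ($f = 0 \left(\left(3 - 2\right) - 2\right) = 0 \left(1 - 2\right) = 0 \left(-1\right) = 0$)
$q{\left(b \right)} = - \frac{b}{3}$ ($q{\left(b \right)} = b \left(- \frac{1}{3}\right) = - \frac{b}{3}$)
$T{\left(W \right)} = \left(1 - \frac{W}{3}\right)^{3}$ ($T{\left(W \right)} = \left(- \frac{-3 + W}{3}\right)^{3} = \left(1 - \frac{W}{3}\right)^{3}$)
$Y{\left(U \right)} = U$ ($Y{\left(U \right)} = U - 0 = U + 0 = U$)
$5 \left(-26\right) + Y{\left(T{\left(-1 \right)} \right)} = 5 \left(-26\right) + \frac{\left(3 - -1\right)^{3}}{27} = -130 + \frac{\left(3 + 1\right)^{3}}{27} = -130 + \frac{4^{3}}{27} = -130 + \frac{1}{27} \cdot 64 = -130 + \frac{64}{27} = - \frac{3446}{27}$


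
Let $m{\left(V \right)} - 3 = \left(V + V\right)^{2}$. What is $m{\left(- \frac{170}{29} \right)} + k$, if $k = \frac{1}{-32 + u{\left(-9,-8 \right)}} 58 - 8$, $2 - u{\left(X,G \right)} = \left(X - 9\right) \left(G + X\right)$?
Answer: $\frac{18689971}{141288} \approx 132.28$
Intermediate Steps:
$u{\left(X,G \right)} = 2 - \left(-9 + X\right) \left(G + X\right)$ ($u{\left(X,G \right)} = 2 - \left(X - 9\right) \left(G + X\right) = 2 - \left(-9 + X\right) \left(G + X\right)$)
$m{\left(V \right)} = 3 + 4 V^{2}$ ($m{\left(V \right)} = 3 + \left(V + V\right)^{2} = 3 + \left(2 V\right)^{2} = 3 + 4 V^{2}$)
$k = - \frac{1373}{168}$ ($k = \frac{1}{-32 + \left(2 - \left(-9\right)^{2} + 9 \left(-8\right) + 9 \left(-9\right) - \left(-8\right) \left(-9\right)\right)} 58 - 8 = \frac{1}{-32 - 304} \cdot 58 - 8 = \frac{1}{-336} \cdot 58 - 8 = \left(- \frac{1}{336}\right) 58 - 8 = - \frac{29}{168} - 8 = - \frac{1373}{168} \approx -8.1726$)
$m{\left(- \frac{170}{29} \right)} + k = \left(3 + 4 \left(- \frac{170}{29}\right)^{2}\right) - \frac{1373}{168} = \left(3 + 4 \cdot \frac{28900}{841}\right) - \frac{1373}{168} = \left(3 + \frac{115600}{841}\right) - \frac{1373}{168} = \frac{118123}{841} - \frac{1373}{168} = \frac{18689971}{141288}$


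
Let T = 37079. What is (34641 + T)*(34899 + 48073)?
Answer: 5950751840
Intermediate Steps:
(34641 + T)*(34899 + 48073) = (34641 + 37079)*(34899 + 48073) = 71720*82972 = 5950751840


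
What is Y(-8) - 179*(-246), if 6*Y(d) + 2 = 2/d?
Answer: 352269/8 ≈ 44034.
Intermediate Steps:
Y(d) = -⅓ + 1/(3*d) (Y(d) = -⅓ + (2/d)/6 = -⅓ + 1/(3*d))
Y(-8) - 179*(-246) = (⅓)*(1 - 1*(-8))/(-8) - 179*(-246) = (⅓)*(-⅛)*(1 + 8) + 44034 = (⅓)*(-⅛)*9 + 44034 = -3/8 + 44034 = 352269/8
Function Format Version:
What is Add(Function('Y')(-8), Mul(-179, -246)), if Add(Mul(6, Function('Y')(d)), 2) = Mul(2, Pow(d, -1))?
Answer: Rational(352269, 8) ≈ 44034.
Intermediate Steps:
Function('Y')(d) = Add(Rational(-1, 3), Mul(Rational(1, 3), Pow(d, -1))) (Function('Y')(d) = Add(Rational(-1, 3), Mul(Rational(1, 6), Mul(2, Pow(d, -1)))) = Add(Rational(-1, 3), Mul(Rational(1, 3), Pow(d, -1))))
Add(Function('Y')(-8), Mul(-179, -246)) = Add(Mul(Rational(1, 3), Pow(-8, -1), Add(1, Mul(-1, -8))), Mul(-179, -246)) = Add(Mul(Rational(1, 3), Rational(-1, 8), Add(1, 8)), 44034) = Add(Mul(Rational(1, 3), Rational(-1, 8), 9), 44034) = Add(Rational(-3, 8), 44034) = Rational(352269, 8)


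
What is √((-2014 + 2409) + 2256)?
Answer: √2651 ≈ 51.488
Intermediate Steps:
√((-2014 + 2409) + 2256) = √(395 + 2256) = √2651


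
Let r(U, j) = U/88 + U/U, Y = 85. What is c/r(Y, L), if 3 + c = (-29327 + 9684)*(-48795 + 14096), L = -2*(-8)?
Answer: 59980135952/173 ≈ 3.4671e+8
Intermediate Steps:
L = 16
r(U, j) = 1 + U/88 (r(U, j) = U*(1/88) + 1 = U/88 + 1 = 1 + U/88)
c = 681592454 (c = -3 + (-29327 + 9684)*(-48795 + 14096) = -3 - 19643*(-34699) = -3 + 681592457 = 681592454)
c/r(Y, L) = 681592454/(1 + (1/88)*85) = 681592454/(1 + 85/88) = 681592454/(173/88) = 681592454*(88/173) = 59980135952/173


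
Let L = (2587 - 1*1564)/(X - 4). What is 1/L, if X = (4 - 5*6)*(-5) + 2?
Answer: 128/1023 ≈ 0.12512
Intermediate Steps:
X = 132 (X = (4 - 30)*(-5) + 2 = -26*(-5) + 2 = 130 + 2 = 132)
L = 1023/128 (L = (2587 - 1*1564)/(132 - 4) = (2587 - 1564)/128 = 1023*(1/128) = 1023/128 ≈ 7.9922)
1/L = 1/(1023/128) = 128/1023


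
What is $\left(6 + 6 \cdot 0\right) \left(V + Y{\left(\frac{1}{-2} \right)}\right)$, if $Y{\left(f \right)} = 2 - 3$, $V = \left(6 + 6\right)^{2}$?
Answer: $858$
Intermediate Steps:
$V = 144$ ($V = 12^{2} = 144$)
$Y{\left(f \right)} = -1$ ($Y{\left(f \right)} = 2 - 3 = -1$)
$\left(6 + 6 \cdot 0\right) \left(V + Y{\left(\frac{1}{-2} \right)}\right) = \left(6 + 6 \cdot 0\right) \left(144 - 1\right) = \left(6 + 0\right) 143 = 6 \cdot 143 = 858$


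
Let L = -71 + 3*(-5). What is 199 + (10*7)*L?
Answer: -5821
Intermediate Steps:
L = -86 (L = -71 - 15 = -86)
199 + (10*7)*L = 199 + (10*7)*(-86) = 199 + 70*(-86) = 199 - 6020 = -5821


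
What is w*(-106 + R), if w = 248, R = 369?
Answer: 65224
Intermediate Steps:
w*(-106 + R) = 248*(-106 + 369) = 248*263 = 65224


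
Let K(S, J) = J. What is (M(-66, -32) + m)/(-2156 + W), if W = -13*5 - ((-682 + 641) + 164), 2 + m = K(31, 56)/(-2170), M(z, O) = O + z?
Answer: 1938/45415 ≈ 0.042673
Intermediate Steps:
m = -314/155 (m = -2 + 56/(-2170) = -2 + 56*(-1/2170) = -2 - 4/155 = -314/155 ≈ -2.0258)
W = -188 (W = -65 - (-41 + 164) = -65 - 1*123 = -65 - 123 = -188)
(M(-66, -32) + m)/(-2156 + W) = ((-32 - 66) - 314/155)/(-2156 - 188) = (-98 - 314/155)/(-2344) = -15504/155*(-1/2344) = 1938/45415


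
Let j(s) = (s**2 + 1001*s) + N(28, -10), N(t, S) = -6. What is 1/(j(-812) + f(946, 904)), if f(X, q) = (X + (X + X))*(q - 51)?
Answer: 1/2267340 ≈ 4.4105e-7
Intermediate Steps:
f(X, q) = 3*X*(-51 + q) (f(X, q) = (X + 2*X)*(-51 + q) = (3*X)*(-51 + q) = 3*X*(-51 + q))
j(s) = -6 + s**2 + 1001*s (j(s) = (s**2 + 1001*s) - 6 = -6 + s**2 + 1001*s)
1/(j(-812) + f(946, 904)) = 1/((-6 + (-812)**2 + 1001*(-812)) + 3*946*(-51 + 904)) = 1/((-6 + 659344 - 812812) + 3*946*853) = 1/(-153474 + 2420814) = 1/2267340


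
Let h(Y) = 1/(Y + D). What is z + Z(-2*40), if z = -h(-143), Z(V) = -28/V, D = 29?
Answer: 409/1140 ≈ 0.35877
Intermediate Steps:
h(Y) = 1/(29 + Y) (h(Y) = 1/(Y + 29) = 1/(29 + Y))
z = 1/114 (z = -1/(29 - 143) = -1/(-114) = -1*(-1/114) = 1/114 ≈ 0.0087719)
z + Z(-2*40) = 1/114 - 28/((-2*40)) = 1/114 - 28/(-80) = 1/114 - 28*(-1/80) = 1/114 + 7/20 = 409/1140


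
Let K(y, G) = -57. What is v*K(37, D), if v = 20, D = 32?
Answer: -1140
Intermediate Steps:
v*K(37, D) = 20*(-57) = -1140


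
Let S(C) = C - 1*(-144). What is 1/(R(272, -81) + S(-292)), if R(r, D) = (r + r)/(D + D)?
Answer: -81/12260 ≈ -0.0066069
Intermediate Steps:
S(C) = 144 + C (S(C) = C + 144 = 144 + C)
R(r, D) = r/D (R(r, D) = (2*r)/((2*D)) = (2*r)*(1/(2*D)) = r/D)
1/(R(272, -81) + S(-292)) = 1/(272/(-81) + (144 - 292)) = 1/(272*(-1/81) - 148) = 1/(-272/81 - 148) = 1/(-12260/81) = -81/12260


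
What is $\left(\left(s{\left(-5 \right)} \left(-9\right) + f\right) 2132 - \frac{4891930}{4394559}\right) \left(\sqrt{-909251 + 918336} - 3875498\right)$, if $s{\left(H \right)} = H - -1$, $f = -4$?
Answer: $- \frac{1161911122614890428}{4394559} + \frac{299809501286 \sqrt{9085}}{4394559} \approx -2.6439 \cdot 10^{11}$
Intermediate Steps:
$s{\left(H \right)} = 1 + H$ ($s{\left(H \right)} = H + 1 = 1 + H$)
$\left(\left(s{\left(-5 \right)} \left(-9\right) + f\right) 2132 - \frac{4891930}{4394559}\right) \left(\sqrt{-909251 + 918336} - 3875498\right) = \left(\left(\left(1 - 5\right) \left(-9\right) - 4\right) 2132 - \frac{4891930}{4394559}\right) \left(\sqrt{-909251 + 918336} - 3875498\right) = \left(\left(\left(-4\right) \left(-9\right) - 4\right) 2132 - \frac{4891930}{4394559}\right) \left(\sqrt{9085} - 3875498\right) = \left(\left(36 - 4\right) 2132 - \frac{4891930}{4394559}\right) \left(-3875498 + \sqrt{9085}\right) = \left(32 \cdot 2132 - \frac{4891930}{4394559}\right) \left(-3875498 + \sqrt{9085}\right) = \left(68224 - \frac{4891930}{4394559}\right) \left(-3875498 + \sqrt{9085}\right) = \frac{299809501286 \left(-3875498 + \sqrt{9085}\right)}{4394559} = - \frac{1161911122614890428}{4394559} + \frac{299809501286 \sqrt{9085}}{4394559}$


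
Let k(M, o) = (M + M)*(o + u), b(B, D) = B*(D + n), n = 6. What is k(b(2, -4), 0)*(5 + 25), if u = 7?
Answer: 1680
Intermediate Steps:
b(B, D) = B*(6 + D) (b(B, D) = B*(D + 6) = B*(6 + D))
k(M, o) = 2*M*(7 + o) (k(M, o) = (M + M)*(o + 7) = (2*M)*(7 + o) = 2*M*(7 + o))
k(b(2, -4), 0)*(5 + 25) = (2*(2*(6 - 4))*(7 + 0))*(5 + 25) = (2*(2*2)*7)*30 = (2*4*7)*30 = 56*30 = 1680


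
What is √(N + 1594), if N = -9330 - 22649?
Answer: I*√30385 ≈ 174.31*I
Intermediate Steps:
N = -31979
√(N + 1594) = √(-31979 + 1594) = √(-30385) = I*√30385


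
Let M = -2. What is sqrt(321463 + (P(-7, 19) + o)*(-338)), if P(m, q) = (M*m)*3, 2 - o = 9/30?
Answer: sqrt(7667310)/5 ≈ 553.80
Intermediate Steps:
o = 17/10 (o = 2 - 9/30 = 2 - 1*3/10 = 2 - 3/10 = 17/10 ≈ 1.7000)
P(m, q) = -6*m (P(m, q) = -2*m*3 = -6*m)
sqrt(321463 + (P(-7, 19) + o)*(-338)) = sqrt(321463 + (-6*(-7) + 17/10)*(-338)) = sqrt(321463 + (42 + 17/10)*(-338)) = sqrt(321463 + (437/10)*(-338)) = sqrt(321463 - 73853/5) = sqrt(1533462/5) = sqrt(7667310)/5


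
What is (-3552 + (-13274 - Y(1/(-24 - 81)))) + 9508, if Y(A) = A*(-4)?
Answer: -768394/105 ≈ -7318.0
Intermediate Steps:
Y(A) = -4*A
(-3552 + (-13274 - Y(1/(-24 - 81)))) + 9508 = (-3552 + (-13274 - (-4)/(-24 - 81))) + 9508 = (-3552 + (-13274 - (-4)/(-105))) + 9508 = (-3552 + (-13274 - (-4)*(-1)/105)) + 9508 = (-3552 + (-13274 - 1*4/105)) + 9508 = (-3552 + (-13274 - 4/105)) + 9508 = (-3552 - 1393774/105) + 9508 = -1766734/105 + 9508 = -768394/105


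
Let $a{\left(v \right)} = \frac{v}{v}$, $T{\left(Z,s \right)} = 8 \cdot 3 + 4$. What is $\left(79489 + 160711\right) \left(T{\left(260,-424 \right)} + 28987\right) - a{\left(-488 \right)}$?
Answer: $6969402999$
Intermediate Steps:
$T{\left(Z,s \right)} = 28$ ($T{\left(Z,s \right)} = 24 + 4 = 28$)
$a{\left(v \right)} = 1$
$\left(79489 + 160711\right) \left(T{\left(260,-424 \right)} + 28987\right) - a{\left(-488 \right)} = \left(79489 + 160711\right) \left(28 + 28987\right) - 1 = 240200 \cdot 29015 - 1 = 6969403000 - 1 = 6969402999$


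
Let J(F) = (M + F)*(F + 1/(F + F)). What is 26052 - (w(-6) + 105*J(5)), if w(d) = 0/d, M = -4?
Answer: 51033/2 ≈ 25517.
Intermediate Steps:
J(F) = (-4 + F)*(F + 1/(2*F)) (J(F) = (-4 + F)*(F + 1/(F + F)) = (-4 + F)*(F + 1/(2*F)))
w(d) = 0
26052 - (w(-6) + 105*J(5)) = 26052 - (0 + 105*(1/2 + 5**2 - 4*5 - 2/5)) = 26052 - (0 + 105*(1/2 + 25 - 20 - 2*1/5)) = 26052 - (0 + 105*(1/2 + 25 - 20 - 2/5)) = 26052 - (0 + 105*(51/10)) = 26052 - (0 + 1071/2) = 26052 - 1*1071/2 = 26052 - 1071/2 = 51033/2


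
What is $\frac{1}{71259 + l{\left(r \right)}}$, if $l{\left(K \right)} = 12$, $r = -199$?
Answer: $\frac{1}{71271} \approx 1.4031 \cdot 10^{-5}$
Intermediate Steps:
$\frac{1}{71259 + l{\left(r \right)}} = \frac{1}{71259 + 12} = \frac{1}{71271}$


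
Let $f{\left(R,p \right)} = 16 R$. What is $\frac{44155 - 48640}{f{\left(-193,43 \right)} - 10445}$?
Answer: $\frac{115}{347} \approx 0.33141$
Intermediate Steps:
$\frac{44155 - 48640}{f{\left(-193,43 \right)} - 10445} = \frac{44155 - 48640}{16 \left(-193\right) - 10445} = - \frac{4485}{-3088 - 10445} = - \frac{4485}{-13533} = \left(-4485\right) \left(- \frac{1}{13533}\right) = \frac{115}{347}$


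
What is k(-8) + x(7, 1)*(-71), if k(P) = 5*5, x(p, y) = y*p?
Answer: -472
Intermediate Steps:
x(p, y) = p*y
k(P) = 25
k(-8) + x(7, 1)*(-71) = 25 + (7*1)*(-71) = 25 + 7*(-71) = 25 - 497 = -472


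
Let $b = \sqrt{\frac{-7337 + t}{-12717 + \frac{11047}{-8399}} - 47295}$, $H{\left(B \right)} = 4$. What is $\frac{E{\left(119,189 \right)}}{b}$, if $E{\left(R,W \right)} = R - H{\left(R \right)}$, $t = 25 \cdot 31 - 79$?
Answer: $- \frac{115 i \sqrt{11013584559437545670}}{721721366513} \approx - 0.5288 i$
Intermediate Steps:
$t = 696$ ($t = 775 - 79 = 696$)
$b = \frac{7 i \sqrt{11013584559437545670}}{106821130}$ ($b = \sqrt{\frac{-7337 + 696}{-12717 + \frac{11047}{-8399}} - 47295} = \sqrt{- \frac{6641}{-12717 + 11047 \left(- \frac{1}{8399}\right)} - 47295} = \sqrt{- \frac{6641}{-12717 - \frac{11047}{8399}} - 47295} = \sqrt{- \frac{6641}{- \frac{106821130}{8399}} - 47295} = \sqrt{\left(-6641\right) \left(- \frac{8399}{106821130}\right) - 47295} = \sqrt{\frac{55777759}{106821130} - 47295} = \sqrt{- \frac{5052049565591}{106821130}} = \frac{7 i \sqrt{11013584559437545670}}{106821130} \approx 217.47 i$)
$E{\left(R,W \right)} = -4 + R$ ($E{\left(R,W \right)} = R - 4 = -4 + R$)
$\frac{E{\left(119,189 \right)}}{b} = \frac{-4 + 119}{\frac{7}{106821130} i \sqrt{11013584559437545670}} = 115 \left(- \frac{i \sqrt{11013584559437545670}}{721721366513}\right) = - \frac{115 i \sqrt{11013584559437545670}}{721721366513}$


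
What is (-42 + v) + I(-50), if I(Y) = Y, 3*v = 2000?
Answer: 1724/3 ≈ 574.67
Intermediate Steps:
v = 2000/3 (v = (1/3)*2000 = 2000/3 ≈ 666.67)
(-42 + v) + I(-50) = (-42 + 2000/3) - 50 = 1874/3 - 50 = 1724/3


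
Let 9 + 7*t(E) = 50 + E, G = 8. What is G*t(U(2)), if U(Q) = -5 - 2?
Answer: 272/7 ≈ 38.857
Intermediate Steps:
U(Q) = -7
t(E) = 41/7 + E/7 (t(E) = -9/7 + (50 + E)/7 = -9/7 + (50/7 + E/7) = 41/7 + E/7)
G*t(U(2)) = 8*(41/7 + (1/7)*(-7)) = 8*(41/7 - 1) = 8*(34/7) = 272/7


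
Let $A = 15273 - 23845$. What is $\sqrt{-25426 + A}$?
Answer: $i \sqrt{33998} \approx 184.39 i$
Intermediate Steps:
$A = -8572$ ($A = 15273 - 23845 = -8572$)
$\sqrt{-25426 + A} = \sqrt{-25426 - 8572} = \sqrt{-33998} = i \sqrt{33998}$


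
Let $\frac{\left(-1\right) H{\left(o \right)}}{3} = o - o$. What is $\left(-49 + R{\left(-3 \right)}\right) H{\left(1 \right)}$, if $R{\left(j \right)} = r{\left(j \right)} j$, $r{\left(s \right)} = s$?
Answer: $0$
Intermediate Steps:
$H{\left(o \right)} = 0$ ($H{\left(o \right)} = - 3 \left(o - o\right) = \left(-3\right) 0 = 0$)
$R{\left(j \right)} = j^{2}$ ($R{\left(j \right)} = j j = j^{2}$)
$\left(-49 + R{\left(-3 \right)}\right) H{\left(1 \right)} = \left(-49 + \left(-3\right)^{2}\right) 0 = \left(-49 + 9\right) 0 = \left(-40\right) 0 = 0$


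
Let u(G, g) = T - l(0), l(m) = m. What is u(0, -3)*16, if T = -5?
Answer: -80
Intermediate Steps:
u(G, g) = -5 (u(G, g) = -5 - 1*0 = -5 + 0 = -5)
u(0, -3)*16 = -5*16 = -80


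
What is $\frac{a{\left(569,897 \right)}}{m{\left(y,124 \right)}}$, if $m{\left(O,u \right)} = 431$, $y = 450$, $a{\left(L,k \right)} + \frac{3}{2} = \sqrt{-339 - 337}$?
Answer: $- \frac{3}{862} + \frac{26 i}{431} \approx -0.0034803 + 0.060325 i$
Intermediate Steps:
$a{\left(L,k \right)} = - \frac{3}{2} + 26 i$ ($a{\left(L,k \right)} = - \frac{3}{2} + \sqrt{-339 - 337} = - \frac{3}{2} + \sqrt{-676} = - \frac{3}{2} + 26 i$)
$\frac{a{\left(569,897 \right)}}{m{\left(y,124 \right)}} = \frac{- \frac{3}{2} + 26 i}{431} = \left(- \frac{3}{2} + 26 i\right) \frac{1}{431} = - \frac{3}{862} + \frac{26 i}{431}$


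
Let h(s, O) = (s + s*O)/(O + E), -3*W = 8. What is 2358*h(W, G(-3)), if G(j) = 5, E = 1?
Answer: -6288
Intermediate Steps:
W = -8/3 (W = -⅓*8 = -8/3 ≈ -2.6667)
h(s, O) = (s + O*s)/(1 + O) (h(s, O) = (s + s*O)/(O + 1) = (s + O*s)/(1 + O))
2358*h(W, G(-3)) = 2358*(-8/3) = -6288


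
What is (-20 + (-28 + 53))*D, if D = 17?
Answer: 85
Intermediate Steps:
(-20 + (-28 + 53))*D = (-20 + (-28 + 53))*17 = (-20 + 25)*17 = 5*17 = 85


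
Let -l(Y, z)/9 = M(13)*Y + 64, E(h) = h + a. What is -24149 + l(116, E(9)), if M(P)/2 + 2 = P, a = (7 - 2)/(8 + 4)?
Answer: -47693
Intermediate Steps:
a = 5/12 ≈ 0.41667
M(P) = -4 + 2*P
E(h) = 5/12 + h (E(h) = h + 5/12 = 5/12 + h)
l(Y, z) = -576 - 198*Y (l(Y, z) = -9*((-4 + 2*13)*Y + 64) = -9*((-4 + 26)*Y + 64) = -9*(22*Y + 64) = -9*(64 + 22*Y) = -576 - 198*Y)
-24149 + l(116, E(9)) = -24149 + (-576 - 198*116) = -24149 + (-576 - 22968) = -24149 - 23544 = -47693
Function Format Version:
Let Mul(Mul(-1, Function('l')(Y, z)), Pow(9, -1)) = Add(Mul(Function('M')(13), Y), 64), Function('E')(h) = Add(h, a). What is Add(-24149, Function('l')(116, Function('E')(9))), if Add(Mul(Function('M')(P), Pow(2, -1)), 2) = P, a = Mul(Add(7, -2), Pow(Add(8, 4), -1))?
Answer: -47693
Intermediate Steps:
a = Rational(5, 12) (a = Mul(5, Pow(12, -1)) = Mul(5, Rational(1, 12)) = Rational(5, 12) ≈ 0.41667)
Function('M')(P) = Add(-4, Mul(2, P))
Function('E')(h) = Add(Rational(5, 12), h) (Function('E')(h) = Add(h, Rational(5, 12)) = Add(Rational(5, 12), h))
Function('l')(Y, z) = Add(-576, Mul(-198, Y)) (Function('l')(Y, z) = Mul(-9, Add(Mul(Add(-4, Mul(2, 13)), Y), 64)) = Mul(-9, Add(Mul(Add(-4, 26), Y), 64)) = Mul(-9, Add(Mul(22, Y), 64)) = Mul(-9, Add(64, Mul(22, Y))) = Add(-576, Mul(-198, Y)))
Add(-24149, Function('l')(116, Function('E')(9))) = Add(-24149, Add(-576, Mul(-198, 116))) = Add(-24149, Add(-576, -22968)) = Add(-24149, -23544) = -47693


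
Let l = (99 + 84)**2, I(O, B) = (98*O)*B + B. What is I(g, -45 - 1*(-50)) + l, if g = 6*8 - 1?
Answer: 56524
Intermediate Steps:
g = 47 (g = 48 - 1 = 47)
I(O, B) = B + 98*B*O (I(O, B) = 98*B*O + B = B + 98*B*O)
l = 33489 (l = 183**2 = 33489)
I(g, -45 - 1*(-50)) + l = (-45 - 1*(-50))*(1 + 98*47) + 33489 = (-45 + 50)*(1 + 4606) + 33489 = 5*4607 + 33489 = 23035 + 33489 = 56524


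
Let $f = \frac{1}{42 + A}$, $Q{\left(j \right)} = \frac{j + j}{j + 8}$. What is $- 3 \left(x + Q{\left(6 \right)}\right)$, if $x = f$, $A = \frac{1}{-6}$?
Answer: $- \frac{4644}{1757} \approx -2.6431$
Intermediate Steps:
$A = - \frac{1}{6} \approx -0.16667$
$Q{\left(j \right)} = \frac{2 j}{8 + j}$
$f = \frac{6}{251}$ ($f = \frac{1}{42 - \frac{1}{6}} = \frac{1}{\frac{251}{6}} = \frac{6}{251} \approx 0.023904$)
$x = \frac{6}{251} \approx 0.023904$
$- 3 \left(x + Q{\left(6 \right)}\right) = - 3 \left(\frac{6}{251} + 2 \cdot 6 \frac{1}{8 + 6}\right) = - 3 \left(\frac{6}{251} + 2 \cdot 6 \cdot \frac{1}{14}\right) = - 3 \left(\frac{6}{251} + \frac{6}{7}\right) = \left(-3\right) \frac{1548}{1757} = - \frac{4644}{1757}$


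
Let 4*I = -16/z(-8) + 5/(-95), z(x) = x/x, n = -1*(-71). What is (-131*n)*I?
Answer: 2836805/76 ≈ 37326.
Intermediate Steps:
n = 71
z(x) = 1
I = -305/76 (I = (-16/1 + 5/(-95))/4 = (-16*1 + 5*(-1/95))/4 = (-16 - 1/19)/4 = (1/4)*(-305/19) = -305/76 ≈ -4.0132)
(-131*n)*I = -131*71*(-305/76) = -9301*(-305/76) = 2836805/76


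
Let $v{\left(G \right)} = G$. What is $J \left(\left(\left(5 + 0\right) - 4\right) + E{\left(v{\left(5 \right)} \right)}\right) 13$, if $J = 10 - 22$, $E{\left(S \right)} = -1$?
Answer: $0$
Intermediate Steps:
$J = -12$
$J \left(\left(\left(5 + 0\right) - 4\right) + E{\left(v{\left(5 \right)} \right)}\right) 13 = - 12 \left(\left(\left(5 + 0\right) - 4\right) - 1\right) 13 = - 12 \left(\left(5 - 4\right) - 1\right) 13 = - 12 \left(1 - 1\right) 13 = \left(-12\right) 0 \cdot 13 = 0 \cdot 13 = 0$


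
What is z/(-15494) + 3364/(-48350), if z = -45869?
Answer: 1082822167/374567450 ≈ 2.8909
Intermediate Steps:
z/(-15494) + 3364/(-48350) = -45869/(-15494) + 3364/(-48350) = -45869*(-1/15494) + 3364*(-1/48350) = 45869/15494 - 1682/24175 = 1082822167/374567450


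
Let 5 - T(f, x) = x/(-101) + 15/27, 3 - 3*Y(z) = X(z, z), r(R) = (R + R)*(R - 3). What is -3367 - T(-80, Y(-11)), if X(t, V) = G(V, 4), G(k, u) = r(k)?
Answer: -3063728/909 ≈ -3370.4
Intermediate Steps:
r(R) = 2*R*(-3 + R) (r(R) = (2*R)*(-3 + R) = 2*R*(-3 + R))
G(k, u) = 2*k*(-3 + k)
X(t, V) = 2*V*(-3 + V)
Y(z) = 1 - 2*z*(-3 + z)/3
T(f, x) = 40/9 + x/101 (T(f, x) = 5 - (x/(-101) + 15/27) = 5 - (x*(-1/101) + 15*(1/27)) = 5 - (-x/101 + 5/9) = 5 - (5/9 - x/101) = 5 + (-5/9 + x/101) = 40/9 + x/101)
-3367 - T(-80, Y(-11)) = -3367 - (40/9 + (1 - ⅔*(-11)*(-3 - 11))/101) = -3367 - (40/9 + (1 - ⅔*(-11)*(-14))/101) = -3367 - (40/9 + (1 - 308/3)/101) = -3367 - (40/9 + (1/101)*(-305/3)) = -3367 - (40/9 - 305/303) = -3367 - 1*3125/909 = -3367 - 3125/909 = -3063728/909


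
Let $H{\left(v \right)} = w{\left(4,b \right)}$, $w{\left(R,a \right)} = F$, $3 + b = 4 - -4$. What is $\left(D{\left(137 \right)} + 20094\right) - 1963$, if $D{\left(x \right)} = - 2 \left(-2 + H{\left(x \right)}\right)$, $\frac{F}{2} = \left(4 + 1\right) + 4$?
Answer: $18099$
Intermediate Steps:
$b = 5$ ($b = -3 + \left(4 - -4\right) = -3 + \left(4 + 4\right) = -3 + 8 = 5$)
$F = 18$ ($F = 2 \left(\left(4 + 1\right) + 4\right) = 2 \left(5 + 4\right) = 2 \cdot 9 = 18$)
$w{\left(R,a \right)} = 18$
$H{\left(v \right)} = 18$
$D{\left(x \right)} = -32$ ($D{\left(x \right)} = - 2 \left(-2 + 18\right) = \left(-2\right) 16 = -32$)
$\left(D{\left(137 \right)} + 20094\right) - 1963 = \left(-32 + 20094\right) - 1963 = 20062 + \left(-2946 + 983\right) = 20062 - 1963 = 18099$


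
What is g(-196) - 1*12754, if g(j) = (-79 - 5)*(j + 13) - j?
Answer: 2814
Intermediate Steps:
g(j) = -1092 - 85*j (g(j) = -84*(13 + j) - j = (-1092 - 84*j) - j = -1092 - 85*j)
g(-196) - 1*12754 = (-1092 - 85*(-196)) - 1*12754 = (-1092 + 16660) - 12754 = 15568 - 12754 = 2814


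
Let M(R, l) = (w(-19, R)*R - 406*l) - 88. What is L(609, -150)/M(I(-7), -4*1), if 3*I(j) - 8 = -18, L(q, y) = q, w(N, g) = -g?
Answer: 5481/13724 ≈ 0.39937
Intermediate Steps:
I(j) = -10/3 (I(j) = 8/3 + (⅓)*(-18) = 8/3 - 6 = -10/3)
M(R, l) = -88 - R² - 406*l (M(R, l) = ((-R)*R - 406*l) - 88 = (-R² - 406*l) - 88 = -88 - R² - 406*l)
L(609, -150)/M(I(-7), -4*1) = 609/(-88 - (-10/3)² - (-1624)) = 609/(-88 - 1*100/9 - 406*(-4)) = 609/(-88 - 100/9 + 1624) = 609/(13724/9) = 609*(9/13724) = 5481/13724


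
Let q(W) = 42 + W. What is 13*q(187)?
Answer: 2977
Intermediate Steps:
13*q(187) = 13*(42 + 187) = 13*229 = 2977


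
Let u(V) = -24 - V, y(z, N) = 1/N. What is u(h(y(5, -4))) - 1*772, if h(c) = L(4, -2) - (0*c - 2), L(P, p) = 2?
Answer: -800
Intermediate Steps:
h(c) = 4 (h(c) = 2 - (0*c - 2) = 2 - (0 - 2) = 2 - 1*(-2) = 2 + 2 = 4)
u(h(y(5, -4))) - 1*772 = (-24 - 1*4) - 1*772 = (-24 - 4) - 772 = -28 - 772 = -800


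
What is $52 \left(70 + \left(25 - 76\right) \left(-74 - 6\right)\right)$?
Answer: $215800$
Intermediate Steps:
$52 \left(70 + \left(25 - 76\right) \left(-74 - 6\right)\right) = 52 \left(70 - -4080\right) = 52 \left(70 + 4080\right) = 52 \cdot 4150 = 215800$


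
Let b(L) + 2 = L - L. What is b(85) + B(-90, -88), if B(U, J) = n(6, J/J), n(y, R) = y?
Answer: 4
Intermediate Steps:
B(U, J) = 6
b(L) = -2 (b(L) = -2 + (L - L) = -2 + 0 = -2)
b(85) + B(-90, -88) = -2 + 6 = 4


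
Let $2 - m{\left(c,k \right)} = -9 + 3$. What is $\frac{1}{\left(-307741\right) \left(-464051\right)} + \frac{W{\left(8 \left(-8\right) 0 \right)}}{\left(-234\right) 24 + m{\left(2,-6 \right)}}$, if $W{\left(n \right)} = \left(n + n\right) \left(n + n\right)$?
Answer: $\frac{1}{142807518791} \approx 7.0024 \cdot 10^{-12}$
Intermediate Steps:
$m{\left(c,k \right)} = 8$ ($m{\left(c,k \right)} = 2 - \left(-9 + 3\right) = 2 - -6 = 2 + 6 = 8$)
$W{\left(n \right)} = 4 n^{2}$ ($W{\left(n \right)} = 2 n 2 n = 4 n^{2}$)
$\frac{1}{\left(-307741\right) \left(-464051\right)} + \frac{W{\left(8 \left(-8\right) 0 \right)}}{\left(-234\right) 24 + m{\left(2,-6 \right)}} = \frac{1}{\left(-307741\right) \left(-464051\right)} + \frac{4 \left(8 \left(-8\right) 0\right)^{2}}{\left(-234\right) 24 + 8} = \left(- \frac{1}{307741}\right) \left(- \frac{1}{464051}\right) + \frac{4 \left(\left(-64\right) 0\right)^{2}}{-5616 + 8} = \frac{1}{142807518791} + \frac{4 \cdot 0^{2}}{-5608} = \frac{1}{142807518791} + 4 \cdot 0 \left(- \frac{1}{5608}\right) = \frac{1}{142807518791} + 0 \left(- \frac{1}{5608}\right) = \frac{1}{142807518791} + 0 = \frac{1}{142807518791}$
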